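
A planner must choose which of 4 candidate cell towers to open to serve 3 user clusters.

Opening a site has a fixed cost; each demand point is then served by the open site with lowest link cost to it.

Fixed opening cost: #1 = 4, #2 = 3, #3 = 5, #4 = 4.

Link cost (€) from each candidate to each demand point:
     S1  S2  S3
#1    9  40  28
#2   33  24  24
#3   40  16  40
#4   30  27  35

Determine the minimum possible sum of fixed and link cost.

Open {#1, #2, #3}: assign each demand point to its cheapest open site.
  S1→#1 9, S2→#3 16, S3→#2 24
  link cost 49, fixed 12 → total 61.
Compare {#1, #3}: link cost 53 + fixed 9 = 62.
Compare {#1, #2}: link cost 57 + fixed 7 = 64.
Compare {#1, #2, #3, #4}: link cost 49 + fixed 16 = 65.
All other subsets cost ≥ 62. Minimum total cost: 61.

61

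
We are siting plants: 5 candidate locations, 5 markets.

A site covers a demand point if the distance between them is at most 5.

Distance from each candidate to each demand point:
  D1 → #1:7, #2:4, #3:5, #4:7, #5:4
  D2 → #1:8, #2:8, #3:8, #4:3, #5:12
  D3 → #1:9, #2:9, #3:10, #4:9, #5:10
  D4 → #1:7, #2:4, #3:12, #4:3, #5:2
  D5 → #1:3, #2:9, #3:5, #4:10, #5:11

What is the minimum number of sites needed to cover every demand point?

2

Coverage sets (demand points within 5 of each site):
  D1: {#2, #3, #5}
  D2: {#4}
  D3: {}
  D4: {#2, #4, #5}
  D5: {#1, #3}
No single site covers all 5 demand points.
But {D4, D5} covers everything, so the minimum is 2.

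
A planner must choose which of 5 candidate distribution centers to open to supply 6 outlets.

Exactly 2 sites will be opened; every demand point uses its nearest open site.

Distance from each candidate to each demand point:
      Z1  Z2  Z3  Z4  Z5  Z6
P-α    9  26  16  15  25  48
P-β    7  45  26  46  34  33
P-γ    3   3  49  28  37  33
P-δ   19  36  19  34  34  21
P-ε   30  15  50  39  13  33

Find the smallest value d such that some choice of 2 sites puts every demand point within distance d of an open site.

Open {P-α, P-δ}.
  Farthest demand point is Z2 at distance 26 (to P-α); all others are ≤ 26.
With {P-α, P-β} the worst case is 33.
With {P-α, P-γ} the worst case is 33.
No size-2 selection achieves below 26.

26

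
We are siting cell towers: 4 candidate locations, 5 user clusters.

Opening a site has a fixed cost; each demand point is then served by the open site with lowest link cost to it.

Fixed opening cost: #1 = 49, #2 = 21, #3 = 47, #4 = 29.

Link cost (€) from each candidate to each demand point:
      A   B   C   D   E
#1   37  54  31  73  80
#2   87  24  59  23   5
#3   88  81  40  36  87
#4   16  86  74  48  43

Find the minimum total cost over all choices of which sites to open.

Open {#2, #4}: assign each demand point to its cheapest open site.
  A→#4 16, B→#2 24, C→#2 59, D→#2 23, E→#2 5
  link cost 127, fixed 50 → total 177.
Compare {#1, #2}: link cost 120 + fixed 70 = 190.
Compare {#1, #2, #4}: link cost 99 + fixed 99 = 198.
Compare {#2, #3, #4}: link cost 108 + fixed 97 = 205.
All other subsets cost ≥ 190. Minimum total cost: 177.

177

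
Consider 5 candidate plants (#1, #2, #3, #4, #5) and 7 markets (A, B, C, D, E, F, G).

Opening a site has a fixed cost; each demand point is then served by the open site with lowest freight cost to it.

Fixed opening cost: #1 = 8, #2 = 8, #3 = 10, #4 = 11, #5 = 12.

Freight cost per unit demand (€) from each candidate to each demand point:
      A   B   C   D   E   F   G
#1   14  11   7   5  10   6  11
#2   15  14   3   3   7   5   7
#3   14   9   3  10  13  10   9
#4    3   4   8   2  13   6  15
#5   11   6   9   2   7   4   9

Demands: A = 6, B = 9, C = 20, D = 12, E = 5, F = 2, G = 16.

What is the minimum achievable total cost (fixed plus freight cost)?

Open {#2, #4}: assign each demand point to its cheapest open site.
  A→#4 6×3=18, B→#4 9×4=36, C→#2 20×3=60, D→#4 12×2=24, E→#2 5×7=35, F→#2 2×5=10, G→#2 16×7=112
  freight cost 295, fixed 19 → total 314.
Compare {#1, #2, #4}: freight cost 295 + fixed 27 = 322.
Compare {#2, #3, #4}: freight cost 295 + fixed 29 = 324.
Compare {#2, #4, #5}: freight cost 293 + fixed 31 = 324.
All other subsets cost ≥ 322. Minimum total cost: 314.

314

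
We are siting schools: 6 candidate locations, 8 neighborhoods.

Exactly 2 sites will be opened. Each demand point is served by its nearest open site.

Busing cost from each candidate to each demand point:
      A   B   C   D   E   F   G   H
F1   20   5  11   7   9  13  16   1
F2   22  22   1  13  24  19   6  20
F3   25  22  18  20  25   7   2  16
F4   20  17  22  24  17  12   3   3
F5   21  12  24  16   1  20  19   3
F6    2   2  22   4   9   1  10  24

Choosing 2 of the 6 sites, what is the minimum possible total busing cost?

Open {F1, F6}.
  A→F6 2, B→F6 2, C→F1 11, D→F6 4, E→F1 9, F→F6 1, G→F6 10, H→F1 1  ⇒ total 40.
Compare {F2, F6}: total 45.
Compare {F5, F6}: total 45.
No size-2 selection does better; minimum is 40.

40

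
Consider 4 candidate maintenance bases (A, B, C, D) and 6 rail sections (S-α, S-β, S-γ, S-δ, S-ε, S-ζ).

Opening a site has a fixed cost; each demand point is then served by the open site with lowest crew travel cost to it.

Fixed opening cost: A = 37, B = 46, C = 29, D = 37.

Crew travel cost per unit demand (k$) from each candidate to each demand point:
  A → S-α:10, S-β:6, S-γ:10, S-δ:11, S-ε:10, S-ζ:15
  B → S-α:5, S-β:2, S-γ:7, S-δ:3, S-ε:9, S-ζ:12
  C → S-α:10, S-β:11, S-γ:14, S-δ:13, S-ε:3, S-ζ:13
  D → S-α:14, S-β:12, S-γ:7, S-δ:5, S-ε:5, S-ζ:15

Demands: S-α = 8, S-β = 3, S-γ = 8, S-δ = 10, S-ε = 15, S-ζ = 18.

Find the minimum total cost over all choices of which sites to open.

Open {B, C}: assign each demand point to its cheapest open site.
  S-α→B 8×5=40, S-β→B 3×2=6, S-γ→B 8×7=56, S-δ→B 10×3=30, S-ε→C 15×3=45, S-ζ→B 18×12=216
  crew travel cost 393, fixed 75 → total 468.
Compare {A, B, C}: crew travel cost 393 + fixed 112 = 505.
Compare {B, C, D}: crew travel cost 393 + fixed 112 = 505.
Compare {B, D}: crew travel cost 423 + fixed 83 = 506.
All other subsets cost ≥ 505. Minimum total cost: 468.

468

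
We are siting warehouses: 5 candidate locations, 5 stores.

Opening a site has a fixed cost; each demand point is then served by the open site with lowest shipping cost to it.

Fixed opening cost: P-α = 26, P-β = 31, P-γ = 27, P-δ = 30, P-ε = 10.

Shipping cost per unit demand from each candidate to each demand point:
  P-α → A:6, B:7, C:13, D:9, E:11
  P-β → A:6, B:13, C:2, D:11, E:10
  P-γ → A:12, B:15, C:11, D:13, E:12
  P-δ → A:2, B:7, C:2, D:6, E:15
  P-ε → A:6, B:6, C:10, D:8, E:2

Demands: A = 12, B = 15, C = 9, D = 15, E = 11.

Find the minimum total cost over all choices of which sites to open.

Open {P-δ, P-ε}: assign each demand point to its cheapest open site.
  A→P-δ 12×2=24, B→P-ε 15×6=90, C→P-δ 9×2=18, D→P-δ 15×6=90, E→P-ε 11×2=22
  shipping cost 244, fixed 40 → total 284.
Compare {P-α, P-δ, P-ε}: shipping cost 244 + fixed 66 = 310.
Compare {P-γ, P-δ, P-ε}: shipping cost 244 + fixed 67 = 311.
Compare {P-β, P-δ, P-ε}: shipping cost 244 + fixed 71 = 315.
All other subsets cost ≥ 310. Minimum total cost: 284.

284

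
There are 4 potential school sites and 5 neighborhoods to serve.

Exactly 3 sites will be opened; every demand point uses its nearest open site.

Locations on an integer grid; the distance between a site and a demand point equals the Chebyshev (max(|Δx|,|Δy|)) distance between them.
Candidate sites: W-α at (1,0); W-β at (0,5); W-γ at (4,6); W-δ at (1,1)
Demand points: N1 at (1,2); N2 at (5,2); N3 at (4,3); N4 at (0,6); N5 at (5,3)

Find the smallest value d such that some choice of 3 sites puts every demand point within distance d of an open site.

4

Open {W-α, W-β, W-γ}.
  Farthest demand point is N2 at distance 4 (to W-α); all others are ≤ 4.
With {W-α, W-β, W-δ} the worst case is 4.
With {W-α, W-γ, W-δ} the worst case is 4.
No size-3 selection achieves below 4.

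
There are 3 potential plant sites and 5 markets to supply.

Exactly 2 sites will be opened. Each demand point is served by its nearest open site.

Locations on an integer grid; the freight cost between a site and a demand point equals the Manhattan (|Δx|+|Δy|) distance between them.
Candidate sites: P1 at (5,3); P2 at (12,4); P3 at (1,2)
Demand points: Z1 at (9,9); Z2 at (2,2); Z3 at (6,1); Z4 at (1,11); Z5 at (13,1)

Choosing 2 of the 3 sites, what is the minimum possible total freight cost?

Open {P2, P3}.
  Z1→P2 8, Z2→P3 1, Z3→P3 6, Z4→P3 9, Z5→P2 4  ⇒ total 28.
Compare {P1, P2}: total 31.
Compare {P1, P3}: total 33.

28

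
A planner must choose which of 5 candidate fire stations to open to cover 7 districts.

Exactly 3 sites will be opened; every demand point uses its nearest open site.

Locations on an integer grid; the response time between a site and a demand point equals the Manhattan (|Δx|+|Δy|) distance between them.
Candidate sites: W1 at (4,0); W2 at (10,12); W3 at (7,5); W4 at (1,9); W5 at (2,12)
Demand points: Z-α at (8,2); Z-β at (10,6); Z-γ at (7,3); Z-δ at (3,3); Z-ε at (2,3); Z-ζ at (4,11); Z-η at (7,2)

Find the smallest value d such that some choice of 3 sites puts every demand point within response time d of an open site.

Open {W1, W3, W4}.
  Farthest demand point is Z-ε at response time 5 (to W1); all others are ≤ 5.
With {W1, W3, W5} the worst case is 5.
With {W1, W2, W4} the worst case is 6.
No size-3 selection achieves below 5.

5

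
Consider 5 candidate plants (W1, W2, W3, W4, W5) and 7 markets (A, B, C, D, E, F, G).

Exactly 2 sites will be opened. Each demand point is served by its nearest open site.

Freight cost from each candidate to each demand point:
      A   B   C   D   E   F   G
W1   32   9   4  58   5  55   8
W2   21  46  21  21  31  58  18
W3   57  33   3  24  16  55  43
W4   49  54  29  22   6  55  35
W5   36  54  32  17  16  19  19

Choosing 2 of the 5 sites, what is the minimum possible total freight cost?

94

Open {W1, W5}.
  A→W1 32, B→W1 9, C→W1 4, D→W5 17, E→W1 5, F→W5 19, G→W1 8  ⇒ total 94.
Compare {W1, W2}: total 123.
Compare {W1, W4}: total 135.
No size-2 selection does better; minimum is 94.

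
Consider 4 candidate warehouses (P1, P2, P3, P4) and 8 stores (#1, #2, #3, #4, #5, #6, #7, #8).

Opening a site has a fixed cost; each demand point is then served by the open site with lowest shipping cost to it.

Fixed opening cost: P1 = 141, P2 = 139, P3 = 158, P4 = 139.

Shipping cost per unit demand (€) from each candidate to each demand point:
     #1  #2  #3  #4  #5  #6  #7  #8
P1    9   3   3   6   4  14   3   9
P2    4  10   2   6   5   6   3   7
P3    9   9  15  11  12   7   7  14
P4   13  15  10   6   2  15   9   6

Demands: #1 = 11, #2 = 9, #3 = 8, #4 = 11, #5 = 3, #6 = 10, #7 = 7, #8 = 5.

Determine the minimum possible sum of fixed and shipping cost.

Open {P2}: assign each demand point to its cheapest open site.
  #1→P2 11×4=44, #2→P2 9×10=90, #3→P2 8×2=16, #4→P2 11×6=66, #5→P2 3×5=15, #6→P2 10×6=60, #7→P2 7×3=21, #8→P2 5×7=35
  shipping cost 347, fixed 139 → total 486.
Compare {P1, P2}: shipping cost 281 + fixed 280 = 561.
Compare {P1}: shipping cost 434 + fixed 141 = 575.
Compare {P2, P4}: shipping cost 333 + fixed 278 = 611.
All other subsets cost ≥ 561. Minimum total cost: 486.

486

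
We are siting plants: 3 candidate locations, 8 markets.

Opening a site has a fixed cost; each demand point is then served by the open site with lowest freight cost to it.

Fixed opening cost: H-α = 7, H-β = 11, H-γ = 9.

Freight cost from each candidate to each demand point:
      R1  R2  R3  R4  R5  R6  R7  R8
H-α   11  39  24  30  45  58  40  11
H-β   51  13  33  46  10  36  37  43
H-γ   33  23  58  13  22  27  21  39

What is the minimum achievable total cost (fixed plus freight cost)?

Open {H-α, H-β, H-γ}: assign each demand point to its cheapest open site.
  R1→H-α 11, R2→H-β 13, R3→H-α 24, R4→H-γ 13, R5→H-β 10, R6→H-γ 27, R7→H-γ 21, R8→H-α 11
  freight cost 130, fixed 27 → total 157.
Compare {H-α, H-γ}: freight cost 152 + fixed 16 = 168.
Compare {H-α, H-β}: freight cost 172 + fixed 18 = 190.
Compare {H-β, H-γ}: freight cost 189 + fixed 20 = 209.
All other subsets cost ≥ 168. Minimum total cost: 157.

157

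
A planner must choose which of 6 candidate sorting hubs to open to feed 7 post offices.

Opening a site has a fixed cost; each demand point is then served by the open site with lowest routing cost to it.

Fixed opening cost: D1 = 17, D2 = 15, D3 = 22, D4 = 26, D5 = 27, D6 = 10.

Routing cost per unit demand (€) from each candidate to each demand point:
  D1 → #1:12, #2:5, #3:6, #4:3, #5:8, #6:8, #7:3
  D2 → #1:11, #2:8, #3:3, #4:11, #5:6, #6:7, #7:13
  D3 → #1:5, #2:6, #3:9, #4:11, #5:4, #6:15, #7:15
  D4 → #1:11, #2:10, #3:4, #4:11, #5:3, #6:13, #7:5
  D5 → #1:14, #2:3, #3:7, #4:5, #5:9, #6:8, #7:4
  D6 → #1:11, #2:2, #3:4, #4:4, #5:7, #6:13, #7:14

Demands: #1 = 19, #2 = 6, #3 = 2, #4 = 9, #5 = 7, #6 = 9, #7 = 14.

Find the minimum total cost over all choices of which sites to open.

Open {D1, D3, D6}: assign each demand point to its cheapest open site.
  #1→D3 19×5=95, #2→D6 6×2=12, #3→D6 2×4=8, #4→D1 9×3=27, #5→D3 7×4=28, #6→D1 9×8=72, #7→D1 14×3=42
  routing cost 284, fixed 49 → total 333.
Compare {D1, D2, D3, D6}: routing cost 273 + fixed 64 = 337.
Compare {D1, D3}: routing cost 306 + fixed 39 = 345.
Compare {D1, D2, D3}: routing cost 291 + fixed 54 = 345.
All other subsets cost ≥ 337. Minimum total cost: 333.

333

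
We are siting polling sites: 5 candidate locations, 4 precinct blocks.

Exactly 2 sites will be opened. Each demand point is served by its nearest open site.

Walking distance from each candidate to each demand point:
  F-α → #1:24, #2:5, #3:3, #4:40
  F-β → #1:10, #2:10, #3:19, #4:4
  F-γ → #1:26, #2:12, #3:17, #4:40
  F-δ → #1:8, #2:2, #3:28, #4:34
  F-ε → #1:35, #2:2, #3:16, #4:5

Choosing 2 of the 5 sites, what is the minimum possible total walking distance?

Open {F-α, F-β}.
  #1→F-β 10, #2→F-α 5, #3→F-α 3, #4→F-β 4  ⇒ total 22.
Compare {F-δ, F-ε}: total 31.
Compare {F-β, F-ε}: total 32.
No size-2 selection does better; minimum is 22.

22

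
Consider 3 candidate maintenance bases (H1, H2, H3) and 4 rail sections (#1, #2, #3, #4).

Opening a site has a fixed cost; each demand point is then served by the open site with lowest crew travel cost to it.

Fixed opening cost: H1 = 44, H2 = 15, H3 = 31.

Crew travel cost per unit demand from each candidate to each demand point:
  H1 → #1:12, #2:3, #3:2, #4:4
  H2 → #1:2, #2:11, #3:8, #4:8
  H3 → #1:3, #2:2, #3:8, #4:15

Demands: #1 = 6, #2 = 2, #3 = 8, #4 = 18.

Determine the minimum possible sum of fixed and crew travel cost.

165

Open {H1, H2}: assign each demand point to its cheapest open site.
  #1→H2 6×2=12, #2→H1 2×3=6, #3→H1 8×2=16, #4→H1 18×4=72
  crew travel cost 106, fixed 59 → total 165.
Compare {H1, H3}: crew travel cost 110 + fixed 75 = 185.
Compare {H1, H2, H3}: crew travel cost 104 + fixed 90 = 194.
Compare {H1}: crew travel cost 166 + fixed 44 = 210.
All other subsets cost ≥ 185. Minimum total cost: 165.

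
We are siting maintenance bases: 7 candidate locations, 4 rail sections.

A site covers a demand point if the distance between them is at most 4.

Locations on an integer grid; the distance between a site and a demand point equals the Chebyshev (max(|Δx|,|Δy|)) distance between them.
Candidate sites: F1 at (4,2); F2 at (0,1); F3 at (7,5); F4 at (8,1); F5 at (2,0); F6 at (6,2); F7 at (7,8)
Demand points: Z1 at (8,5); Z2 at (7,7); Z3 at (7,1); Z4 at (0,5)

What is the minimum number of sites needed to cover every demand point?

2

Coverage sets (demand points within 4 of each site):
  F1: {Z1, Z3, Z4}
  F2: {Z4}
  F3: {Z1, Z2, Z3}
  F4: {Z1, Z3}
  F5: {}
  F6: {Z1, Z3}
  F7: {Z1, Z2}
No single site covers all 4 demand points.
But {F1, F3} covers everything, so the minimum is 2.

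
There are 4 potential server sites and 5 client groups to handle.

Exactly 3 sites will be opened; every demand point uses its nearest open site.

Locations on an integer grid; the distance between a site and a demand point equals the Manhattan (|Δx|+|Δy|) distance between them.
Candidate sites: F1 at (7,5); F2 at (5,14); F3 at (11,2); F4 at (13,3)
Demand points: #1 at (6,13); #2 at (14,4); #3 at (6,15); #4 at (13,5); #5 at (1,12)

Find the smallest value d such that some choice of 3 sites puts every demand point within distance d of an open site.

6

Open {F1, F2, F3}.
  Farthest demand point is #5 at distance 6 (to F2); all others are ≤ 6.
With {F1, F2, F4} the worst case is 6.
With {F2, F3, F4} the worst case is 6.
No size-3 selection achieves below 6.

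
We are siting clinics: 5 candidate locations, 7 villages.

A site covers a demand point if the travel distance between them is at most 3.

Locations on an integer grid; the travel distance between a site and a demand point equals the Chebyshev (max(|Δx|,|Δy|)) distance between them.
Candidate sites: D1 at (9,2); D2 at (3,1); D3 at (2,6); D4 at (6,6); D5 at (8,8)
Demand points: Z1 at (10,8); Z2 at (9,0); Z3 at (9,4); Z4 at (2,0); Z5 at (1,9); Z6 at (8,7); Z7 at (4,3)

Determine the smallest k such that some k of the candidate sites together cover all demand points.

4

Coverage sets (demand points within 3 of each site):
  D1: {Z2, Z3}
  D2: {Z4, Z7}
  D3: {Z5, Z7}
  D4: {Z3, Z6, Z7}
  D5: {Z1, Z6}
No 3 sites suffice: every size-3 union leaves at least one demand point uncovered.
But {D1, D2, D3, D5} covers everything, so the minimum is 4.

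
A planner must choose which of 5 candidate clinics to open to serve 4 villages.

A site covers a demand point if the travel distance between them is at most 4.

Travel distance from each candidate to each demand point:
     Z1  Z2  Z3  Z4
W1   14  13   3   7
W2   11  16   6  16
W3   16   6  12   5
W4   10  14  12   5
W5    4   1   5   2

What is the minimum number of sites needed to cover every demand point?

Coverage sets (demand points within 4 of each site):
  W1: {Z3}
  W2: {}
  W3: {}
  W4: {}
  W5: {Z1, Z2, Z4}
No single site covers all 4 demand points.
But {W1, W5} covers everything, so the minimum is 2.

2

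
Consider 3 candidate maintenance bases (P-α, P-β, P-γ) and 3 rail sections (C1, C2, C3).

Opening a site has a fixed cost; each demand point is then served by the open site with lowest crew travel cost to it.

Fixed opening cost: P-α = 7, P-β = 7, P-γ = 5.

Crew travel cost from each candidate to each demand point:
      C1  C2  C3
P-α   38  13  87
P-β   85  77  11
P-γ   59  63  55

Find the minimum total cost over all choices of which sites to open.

76

Open {P-α, P-β}: assign each demand point to its cheapest open site.
  C1→P-α 38, C2→P-α 13, C3→P-β 11
  crew travel cost 62, fixed 14 → total 76.
Compare {P-α, P-β, P-γ}: crew travel cost 62 + fixed 19 = 81.
Compare {P-α, P-γ}: crew travel cost 106 + fixed 12 = 118.
Compare {P-α}: crew travel cost 138 + fixed 7 = 145.
All other subsets cost ≥ 81. Minimum total cost: 76.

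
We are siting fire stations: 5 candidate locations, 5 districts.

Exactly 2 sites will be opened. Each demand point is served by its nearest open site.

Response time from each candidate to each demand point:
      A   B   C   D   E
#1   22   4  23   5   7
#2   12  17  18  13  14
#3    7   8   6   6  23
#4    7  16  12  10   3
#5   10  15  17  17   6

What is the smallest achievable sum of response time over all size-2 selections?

29

Open {#1, #3}.
  A→#3 7, B→#1 4, C→#3 6, D→#1 5, E→#1 7  ⇒ total 29.
Compare {#3, #4}: total 30.
Compare {#1, #4}: total 31.
No size-2 selection does better; minimum is 29.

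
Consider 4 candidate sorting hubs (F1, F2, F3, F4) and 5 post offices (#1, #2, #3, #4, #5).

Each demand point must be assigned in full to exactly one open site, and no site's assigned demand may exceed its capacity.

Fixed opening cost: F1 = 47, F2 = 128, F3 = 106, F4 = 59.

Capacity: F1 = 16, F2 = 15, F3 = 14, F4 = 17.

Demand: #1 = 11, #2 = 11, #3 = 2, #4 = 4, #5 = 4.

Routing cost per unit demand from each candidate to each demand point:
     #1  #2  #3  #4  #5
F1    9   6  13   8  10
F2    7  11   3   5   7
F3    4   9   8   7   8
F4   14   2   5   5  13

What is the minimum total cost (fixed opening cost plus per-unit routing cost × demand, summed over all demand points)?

Open {F1, F4}; cheapest assignment that respects the capacities:
  F1 (cap 16, load 15): #1, #5 — cost 11×9 + 4×10 = 139
  F4 (cap 17, load 17): #2, #3, #4 — cost 11×2 + 2×5 + 4×5 = 52
  Shipping 191, fixed 106 → total 297.
  Any other capacity-feasible assignment to {F1, F4} ships for at least 191.
Compare {F2, F4}: its best feasible assignment gives total 344.
Compare {F1, F3, F4}: its best feasible assignment gives total 348.
Every other set of open sites that can feasibly serve all demand totals ≥ 344 even under its best assignment. Minimum: 297.

297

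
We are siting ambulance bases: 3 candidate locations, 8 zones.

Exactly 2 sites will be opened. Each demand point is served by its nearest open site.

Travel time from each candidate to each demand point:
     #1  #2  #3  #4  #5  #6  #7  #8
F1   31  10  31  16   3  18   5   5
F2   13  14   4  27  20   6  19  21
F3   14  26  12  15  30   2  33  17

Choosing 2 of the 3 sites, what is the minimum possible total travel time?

Open {F1, F2}.
  #1→F2 13, #2→F1 10, #3→F2 4, #4→F1 16, #5→F1 3, #6→F2 6, #7→F1 5, #8→F1 5  ⇒ total 62.
Compare {F1, F3}: total 66.
Compare {F2, F3}: total 104.

62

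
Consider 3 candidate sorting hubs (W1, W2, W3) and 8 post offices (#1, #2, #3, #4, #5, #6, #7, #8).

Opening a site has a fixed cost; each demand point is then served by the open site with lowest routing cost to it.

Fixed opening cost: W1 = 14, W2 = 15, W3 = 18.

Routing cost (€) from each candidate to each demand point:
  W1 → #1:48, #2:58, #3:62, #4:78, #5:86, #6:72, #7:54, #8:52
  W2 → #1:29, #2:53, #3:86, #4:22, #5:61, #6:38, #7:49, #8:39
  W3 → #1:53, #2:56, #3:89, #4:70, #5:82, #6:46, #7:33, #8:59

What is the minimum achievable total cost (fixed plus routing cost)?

382

Open {W1, W2}: assign each demand point to its cheapest open site.
  #1→W2 29, #2→W2 53, #3→W1 62, #4→W2 22, #5→W2 61, #6→W2 38, #7→W2 49, #8→W2 39
  routing cost 353, fixed 29 → total 382.
Compare {W1, W2, W3}: routing cost 337 + fixed 47 = 384.
Compare {W2}: routing cost 377 + fixed 15 = 392.
Compare {W2, W3}: routing cost 361 + fixed 33 = 394.
All other subsets cost ≥ 384. Minimum total cost: 382.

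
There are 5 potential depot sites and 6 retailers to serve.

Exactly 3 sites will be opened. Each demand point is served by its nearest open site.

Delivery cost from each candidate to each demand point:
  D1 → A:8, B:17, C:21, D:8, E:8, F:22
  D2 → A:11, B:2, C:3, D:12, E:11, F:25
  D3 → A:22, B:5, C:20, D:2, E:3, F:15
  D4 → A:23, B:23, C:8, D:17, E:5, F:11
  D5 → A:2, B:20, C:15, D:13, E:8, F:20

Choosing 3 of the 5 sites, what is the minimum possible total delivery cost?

27

Open {D2, D3, D5}.
  A→D5 2, B→D2 2, C→D2 3, D→D3 2, E→D3 3, F→D3 15  ⇒ total 27.
Compare {D3, D4, D5}: total 31.
Compare {D2, D3, D4}: total 32.
No size-3 selection does better; minimum is 27.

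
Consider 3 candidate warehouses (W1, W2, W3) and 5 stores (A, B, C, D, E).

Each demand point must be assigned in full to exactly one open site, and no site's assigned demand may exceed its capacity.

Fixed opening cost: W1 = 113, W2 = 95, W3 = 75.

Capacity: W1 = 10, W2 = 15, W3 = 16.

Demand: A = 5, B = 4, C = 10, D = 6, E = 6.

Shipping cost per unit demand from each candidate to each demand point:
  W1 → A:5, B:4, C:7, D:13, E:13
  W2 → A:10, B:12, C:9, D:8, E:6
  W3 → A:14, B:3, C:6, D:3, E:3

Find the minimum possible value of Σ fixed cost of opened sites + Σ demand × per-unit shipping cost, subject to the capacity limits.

358

Open {W2, W3}; cheapest assignment that respects the capacities:
  W2 (cap 15, load 15): A, C — cost 5×10 + 10×9 = 140
  W3 (cap 16, load 16): B, D, E — cost 4×3 + 6×3 + 6×3 = 48
  Shipping 188, fixed 170 → total 358.
  Any other capacity-feasible assignment to {W2, W3} ships for at least 188.
Compare {W1, W2, W3}: its best feasible assignment gives total 438.
Every other set of open sites that can feasibly serve all demand totals ≥ 438 even under its best assignment. Minimum: 358.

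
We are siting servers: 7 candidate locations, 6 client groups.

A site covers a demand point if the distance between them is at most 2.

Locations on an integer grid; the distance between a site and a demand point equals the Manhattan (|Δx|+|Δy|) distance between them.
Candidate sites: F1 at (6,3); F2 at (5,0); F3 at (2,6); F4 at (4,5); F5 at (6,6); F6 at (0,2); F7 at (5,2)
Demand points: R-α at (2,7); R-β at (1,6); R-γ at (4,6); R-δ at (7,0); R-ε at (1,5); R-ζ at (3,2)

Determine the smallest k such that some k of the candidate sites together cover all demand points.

Coverage sets (demand points within 2 of each site):
  F1: {}
  F2: {R-δ}
  F3: {R-α, R-β, R-γ, R-ε}
  F4: {R-γ}
  F5: {R-γ}
  F6: {}
  F7: {R-ζ}
No 2 sites suffice: every size-2 union leaves at least one demand point uncovered.
But {F2, F3, F7} covers everything, so the minimum is 3.

3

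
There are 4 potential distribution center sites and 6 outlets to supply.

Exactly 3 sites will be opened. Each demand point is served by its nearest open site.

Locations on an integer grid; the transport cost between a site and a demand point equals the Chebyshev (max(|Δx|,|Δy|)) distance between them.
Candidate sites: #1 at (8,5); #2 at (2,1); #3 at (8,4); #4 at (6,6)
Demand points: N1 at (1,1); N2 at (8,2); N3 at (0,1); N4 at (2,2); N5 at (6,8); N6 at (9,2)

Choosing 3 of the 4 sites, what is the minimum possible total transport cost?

Open {#2, #3, #4}.
  N1→#2 1, N2→#3 2, N3→#2 2, N4→#2 1, N5→#4 2, N6→#3 2  ⇒ total 10.
Compare {#1, #2, #3}: total 11.
Compare {#1, #2, #4}: total 12.
No size-3 selection does better; minimum is 10.

10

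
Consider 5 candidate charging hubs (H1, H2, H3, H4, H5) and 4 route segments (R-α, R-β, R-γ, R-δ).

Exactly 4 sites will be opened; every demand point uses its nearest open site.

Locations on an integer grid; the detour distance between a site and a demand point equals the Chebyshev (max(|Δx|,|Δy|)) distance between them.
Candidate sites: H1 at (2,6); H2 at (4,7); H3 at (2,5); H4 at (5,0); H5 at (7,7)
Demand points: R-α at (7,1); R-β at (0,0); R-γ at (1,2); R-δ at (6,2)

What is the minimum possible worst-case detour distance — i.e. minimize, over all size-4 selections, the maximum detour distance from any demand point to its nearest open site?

5

Open {H1, H2, H3, H4}.
  Farthest demand point is R-β at detour distance 5 (to H3); all others are ≤ 5.
With {H1, H2, H3, H5} the worst case is 5.
With {H1, H2, H4, H5} the worst case is 5.
No size-4 selection achieves below 5.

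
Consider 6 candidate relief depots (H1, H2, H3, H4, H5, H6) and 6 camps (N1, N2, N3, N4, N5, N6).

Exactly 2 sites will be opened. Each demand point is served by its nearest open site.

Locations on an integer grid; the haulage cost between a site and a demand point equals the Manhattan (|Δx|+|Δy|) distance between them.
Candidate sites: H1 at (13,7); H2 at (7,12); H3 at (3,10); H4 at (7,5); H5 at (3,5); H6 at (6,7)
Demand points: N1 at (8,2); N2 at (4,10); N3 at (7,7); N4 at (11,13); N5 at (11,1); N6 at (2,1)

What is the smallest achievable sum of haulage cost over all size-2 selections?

33

Open {H2, H4}.
  N1→H4 4, N2→H2 5, N3→H4 2, N4→H2 5, N5→H4 8, N6→H4 9  ⇒ total 33.
Compare {H3, H4}: total 35.
Compare {H4, H5}: total 37.
No size-2 selection does better; minimum is 33.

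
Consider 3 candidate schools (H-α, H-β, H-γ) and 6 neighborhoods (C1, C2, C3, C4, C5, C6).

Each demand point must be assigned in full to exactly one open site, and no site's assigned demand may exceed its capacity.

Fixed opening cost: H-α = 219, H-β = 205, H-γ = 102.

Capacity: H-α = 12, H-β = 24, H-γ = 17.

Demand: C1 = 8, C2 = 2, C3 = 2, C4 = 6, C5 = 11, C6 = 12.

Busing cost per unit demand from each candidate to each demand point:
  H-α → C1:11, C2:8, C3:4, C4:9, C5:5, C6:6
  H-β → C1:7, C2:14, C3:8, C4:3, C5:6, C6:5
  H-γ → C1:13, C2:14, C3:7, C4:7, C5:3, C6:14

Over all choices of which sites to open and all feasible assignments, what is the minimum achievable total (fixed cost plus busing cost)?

542

Open {H-β, H-γ}; cheapest assignment that respects the capacities:
  H-β (cap 24, load 24): C1, C2, C3, C6 — cost 8×7 + 2×14 + 2×8 + 12×5 = 160
  H-γ (cap 17, load 17): C4, C5 — cost 6×7 + 11×3 = 75
  Shipping 235, fixed 307 → total 542.
  Any other capacity-feasible assignment to {H-β, H-γ} ships for at least 235.
Compare {H-α, H-β, H-γ}: its best feasible assignment gives total 741.
Every other set of open sites that can feasibly serve all demand totals ≥ 741 even under its best assignment. Minimum: 542.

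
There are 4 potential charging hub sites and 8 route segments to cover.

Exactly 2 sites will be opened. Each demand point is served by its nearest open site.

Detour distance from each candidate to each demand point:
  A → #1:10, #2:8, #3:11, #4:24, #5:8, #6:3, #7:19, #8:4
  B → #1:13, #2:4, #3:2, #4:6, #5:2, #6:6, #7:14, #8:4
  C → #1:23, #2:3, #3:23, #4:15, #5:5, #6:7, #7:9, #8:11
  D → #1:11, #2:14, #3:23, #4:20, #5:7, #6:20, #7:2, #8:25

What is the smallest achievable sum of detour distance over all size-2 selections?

Open {B, D}.
  #1→D 11, #2→B 4, #3→B 2, #4→B 6, #5→B 2, #6→B 6, #7→D 2, #8→B 4  ⇒ total 37.
Compare {A, B}: total 45.
Compare {B, C}: total 45.
No size-2 selection does better; minimum is 37.

37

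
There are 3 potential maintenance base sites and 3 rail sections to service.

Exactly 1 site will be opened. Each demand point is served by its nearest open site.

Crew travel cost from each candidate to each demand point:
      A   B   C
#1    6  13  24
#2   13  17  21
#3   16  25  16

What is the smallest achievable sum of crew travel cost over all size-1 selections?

Open {#1}.
  A→#1 6, B→#1 13, C→#1 24  ⇒ total 43.
Compare {#2}: total 51.
Compare {#3}: total 57.

43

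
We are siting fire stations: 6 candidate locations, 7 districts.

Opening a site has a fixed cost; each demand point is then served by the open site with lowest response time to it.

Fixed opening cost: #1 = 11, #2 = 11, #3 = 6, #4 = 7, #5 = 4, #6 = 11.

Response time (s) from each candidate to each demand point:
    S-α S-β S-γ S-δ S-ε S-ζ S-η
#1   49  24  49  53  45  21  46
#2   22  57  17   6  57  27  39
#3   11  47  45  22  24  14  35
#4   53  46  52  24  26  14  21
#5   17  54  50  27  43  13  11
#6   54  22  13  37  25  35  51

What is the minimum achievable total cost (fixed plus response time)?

Open {#2, #3, #5, #6}: assign each demand point to its cheapest open site.
  S-α→#3 11, S-β→#6 22, S-γ→#6 13, S-δ→#2 6, S-ε→#3 24, S-ζ→#5 13, S-η→#5 11
  response time 100, fixed 32 → total 132.
Compare {#2, #5, #6}: response time 107 + fixed 26 = 133.
Compare {#3, #5, #6}: response time 116 + fixed 21 = 137.
Compare {#1, #2, #3, #5}: response time 106 + fixed 32 = 138.
All other subsets cost ≥ 133. Minimum total cost: 132.

132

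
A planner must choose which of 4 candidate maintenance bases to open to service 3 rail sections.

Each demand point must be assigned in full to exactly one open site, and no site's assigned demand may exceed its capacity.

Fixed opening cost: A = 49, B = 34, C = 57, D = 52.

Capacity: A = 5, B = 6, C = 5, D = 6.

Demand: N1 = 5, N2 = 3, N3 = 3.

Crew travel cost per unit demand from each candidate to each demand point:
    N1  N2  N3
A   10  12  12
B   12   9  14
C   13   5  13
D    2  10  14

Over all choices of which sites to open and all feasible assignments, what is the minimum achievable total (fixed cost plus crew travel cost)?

Open {B, D}; cheapest assignment that respects the capacities:
  B (cap 6, load 6): N2, N3 — cost 3×9 + 3×14 = 69
  D (cap 6, load 5): N1 — cost 5×2 = 10
  Shipping 79, fixed 86 → total 165.
  Any other capacity-feasible assignment to {B, D} ships for at least 79.
Compare {A, B}: its best feasible assignment gives total 202.
Compare {A, B, D}: its best feasible assignment gives total 208.
Every other set of open sites that can feasibly serve all demand totals ≥ 202 even under its best assignment. Minimum: 165.

165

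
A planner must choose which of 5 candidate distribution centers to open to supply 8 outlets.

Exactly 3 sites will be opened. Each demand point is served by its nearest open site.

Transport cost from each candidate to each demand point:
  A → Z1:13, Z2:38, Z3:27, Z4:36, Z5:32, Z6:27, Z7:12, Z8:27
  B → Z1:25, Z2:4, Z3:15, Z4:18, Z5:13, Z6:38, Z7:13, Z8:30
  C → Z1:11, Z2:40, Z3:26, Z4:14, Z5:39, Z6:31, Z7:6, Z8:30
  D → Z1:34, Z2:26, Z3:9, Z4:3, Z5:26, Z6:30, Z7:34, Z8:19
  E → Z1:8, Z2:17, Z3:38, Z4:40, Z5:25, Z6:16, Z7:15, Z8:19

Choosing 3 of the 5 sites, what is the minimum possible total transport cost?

Open {B, D, E}.
  Z1→E 8, Z2→B 4, Z3→D 9, Z4→D 3, Z5→B 13, Z6→E 16, Z7→B 13, Z8→D 19  ⇒ total 85.
Compare {B, C, D}: total 95.
Compare {B, C, E}: total 95.
No size-3 selection does better; minimum is 85.

85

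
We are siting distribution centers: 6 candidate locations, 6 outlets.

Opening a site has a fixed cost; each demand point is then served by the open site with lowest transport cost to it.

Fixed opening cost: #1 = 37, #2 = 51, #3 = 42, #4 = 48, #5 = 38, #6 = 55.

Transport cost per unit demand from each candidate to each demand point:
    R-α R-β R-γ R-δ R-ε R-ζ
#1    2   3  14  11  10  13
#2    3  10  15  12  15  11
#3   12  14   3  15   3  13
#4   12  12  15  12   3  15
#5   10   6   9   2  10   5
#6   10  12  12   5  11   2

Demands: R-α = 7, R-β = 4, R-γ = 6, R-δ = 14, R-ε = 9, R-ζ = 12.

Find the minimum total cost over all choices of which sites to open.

Open {#1, #3, #5}: assign each demand point to its cheapest open site.
  R-α→#1 7×2=14, R-β→#1 4×3=12, R-γ→#3 6×3=18, R-δ→#5 14×2=28, R-ε→#3 9×3=27, R-ζ→#5 12×5=60
  transport cost 159, fixed 117 → total 276.
Compare {#1, #3, #5, #6}: transport cost 123 + fixed 172 = 295.
Compare {#1, #3, #6}: transport cost 165 + fixed 134 = 299.
Compare {#3, #5}: transport cost 227 + fixed 80 = 307.
All other subsets cost ≥ 295. Minimum total cost: 276.

276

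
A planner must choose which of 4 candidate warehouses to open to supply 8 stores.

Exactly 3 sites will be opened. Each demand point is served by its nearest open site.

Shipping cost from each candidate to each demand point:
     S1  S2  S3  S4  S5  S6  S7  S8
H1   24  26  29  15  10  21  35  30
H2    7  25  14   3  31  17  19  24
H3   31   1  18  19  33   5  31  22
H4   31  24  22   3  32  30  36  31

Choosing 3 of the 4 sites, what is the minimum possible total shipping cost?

Open {H1, H2, H3}.
  S1→H2 7, S2→H3 1, S3→H2 14, S4→H2 3, S5→H1 10, S6→H3 5, S7→H2 19, S8→H3 22  ⇒ total 81.
Compare {H2, H3, H4}: total 102.
Compare {H1, H3, H4}: total 114.
No size-3 selection does better; minimum is 81.

81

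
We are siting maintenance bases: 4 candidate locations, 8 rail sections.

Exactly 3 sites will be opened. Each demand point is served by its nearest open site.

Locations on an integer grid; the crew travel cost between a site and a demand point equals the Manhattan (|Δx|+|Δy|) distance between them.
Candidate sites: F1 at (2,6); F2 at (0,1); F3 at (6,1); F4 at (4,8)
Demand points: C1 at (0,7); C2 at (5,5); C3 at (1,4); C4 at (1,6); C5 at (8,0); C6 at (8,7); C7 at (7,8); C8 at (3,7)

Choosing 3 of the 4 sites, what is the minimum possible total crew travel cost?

24

Open {F1, F3, F4}.
  C1→F1 3, C2→F1 4, C3→F1 3, C4→F1 1, C5→F3 3, C6→F4 5, C7→F4 3, C8→F1 2  ⇒ total 24.
Compare {F1, F2, F3}: total 30.
Compare {F1, F2, F4}: total 30.
No size-3 selection does better; minimum is 24.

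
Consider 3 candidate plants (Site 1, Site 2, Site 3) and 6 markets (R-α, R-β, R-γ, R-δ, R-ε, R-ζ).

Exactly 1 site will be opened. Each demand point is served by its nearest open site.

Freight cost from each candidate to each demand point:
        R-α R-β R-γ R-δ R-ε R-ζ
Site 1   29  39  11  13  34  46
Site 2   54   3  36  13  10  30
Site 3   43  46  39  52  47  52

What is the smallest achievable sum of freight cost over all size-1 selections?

146

Open {Site 2}.
  R-α→Site 2 54, R-β→Site 2 3, R-γ→Site 2 36, R-δ→Site 2 13, R-ε→Site 2 10, R-ζ→Site 2 30  ⇒ total 146.
Compare {Site 1}: total 172.
Compare {Site 3}: total 279.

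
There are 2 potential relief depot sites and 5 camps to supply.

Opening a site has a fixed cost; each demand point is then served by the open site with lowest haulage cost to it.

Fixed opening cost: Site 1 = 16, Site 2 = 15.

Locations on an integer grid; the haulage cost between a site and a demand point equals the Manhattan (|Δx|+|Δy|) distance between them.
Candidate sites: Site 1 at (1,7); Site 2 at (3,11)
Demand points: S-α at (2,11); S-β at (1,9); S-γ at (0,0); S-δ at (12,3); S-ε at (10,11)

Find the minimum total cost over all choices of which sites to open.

58

Open {Site 2}: assign each demand point to its cheapest open site.
  S-α→Site 2 1, S-β→Site 2 4, S-γ→Site 2 14, S-δ→Site 2 17, S-ε→Site 2 7
  haulage cost 43, fixed 15 → total 58.
Compare {Site 1}: haulage cost 43 + fixed 16 = 59.
Compare {Site 1, Site 2}: haulage cost 33 + fixed 31 = 64.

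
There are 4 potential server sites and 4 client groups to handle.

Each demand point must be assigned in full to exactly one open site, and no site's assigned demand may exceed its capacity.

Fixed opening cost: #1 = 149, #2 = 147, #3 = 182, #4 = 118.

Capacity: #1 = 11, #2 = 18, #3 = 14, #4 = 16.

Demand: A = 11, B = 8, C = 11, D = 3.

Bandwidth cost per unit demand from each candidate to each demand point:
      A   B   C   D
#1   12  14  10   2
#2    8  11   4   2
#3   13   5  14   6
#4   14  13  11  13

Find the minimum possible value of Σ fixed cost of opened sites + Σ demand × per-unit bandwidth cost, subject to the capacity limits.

691

Open {#2, #3, #4}; cheapest assignment that respects the capacities:
  #2 (cap 18, load 14): C, D — cost 11×4 + 3×2 = 50
  #3 (cap 14, load 8): B — cost 8×5 = 40
  #4 (cap 16, load 11): A — cost 11×14 = 154
  Shipping 244, fixed 447 → total 691.
  Any other capacity-feasible assignment to {#2, #3, #4} ships for at least 244.
Compare {#1, #2, #3}: its best feasible assignment gives total 700.
Compare {#1, #2, #4}: its best feasible assignment gives total 700.
Every other set of open sites that can feasibly serve all demand totals ≥ 700 even under its best assignment. Minimum: 691.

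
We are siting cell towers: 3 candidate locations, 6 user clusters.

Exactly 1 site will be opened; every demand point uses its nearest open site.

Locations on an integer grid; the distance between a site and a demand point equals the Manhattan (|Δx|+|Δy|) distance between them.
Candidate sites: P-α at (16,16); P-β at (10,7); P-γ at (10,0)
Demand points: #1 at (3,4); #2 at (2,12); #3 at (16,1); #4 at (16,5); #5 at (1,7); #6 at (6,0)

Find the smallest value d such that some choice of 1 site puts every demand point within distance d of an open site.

13

Open {P-β}.
  Farthest demand point is #2 at distance 13 (to P-β); all others are ≤ 13.
With {P-γ} the worst case is 20.
With {P-α} the worst case is 26.
No size-1 selection achieves below 13.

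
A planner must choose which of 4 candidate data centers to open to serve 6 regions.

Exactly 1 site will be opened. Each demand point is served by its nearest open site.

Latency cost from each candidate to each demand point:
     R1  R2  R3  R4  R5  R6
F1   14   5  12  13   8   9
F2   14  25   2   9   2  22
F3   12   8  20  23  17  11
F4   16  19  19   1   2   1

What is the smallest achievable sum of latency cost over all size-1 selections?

Open {F4}.
  R1→F4 16, R2→F4 19, R3→F4 19, R4→F4 1, R5→F4 2, R6→F4 1  ⇒ total 58.
Compare {F1}: total 61.
Compare {F2}: total 74.
No size-1 selection does better; minimum is 58.

58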